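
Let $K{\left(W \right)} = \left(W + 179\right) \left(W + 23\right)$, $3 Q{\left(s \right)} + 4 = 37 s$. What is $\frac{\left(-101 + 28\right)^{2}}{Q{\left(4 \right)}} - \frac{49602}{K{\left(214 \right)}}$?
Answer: $\frac{54885277}{496752} \approx 110.49$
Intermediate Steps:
$Q{\left(s \right)} = - \frac{4}{3} + \frac{37 s}{3}$
$K{\left(W \right)} = \left(23 + W\right) \left(179 + W\right)$ ($K{\left(W \right)} = \left(179 + W\right) \left(23 + W\right) = \left(23 + W\right) \left(179 + W\right)$)
$\frac{\left(-101 + 28\right)^{2}}{Q{\left(4 \right)}} - \frac{49602}{K{\left(214 \right)}} = \frac{\left(-101 + 28\right)^{2}}{- \frac{4}{3} + \frac{37}{3} \cdot 4} - \frac{49602}{4117 + 214^{2} + 202 \cdot 214} = \frac{\left(-73\right)^{2}}{- \frac{4}{3} + \frac{148}{3}} - \frac{49602}{4117 + 45796 + 43228} = \frac{5329}{48} - \frac{49602}{93141} = 5329 \cdot \frac{1}{48} - \frac{16534}{31047} = \frac{5329}{48} - \frac{16534}{31047} = \frac{54885277}{496752}$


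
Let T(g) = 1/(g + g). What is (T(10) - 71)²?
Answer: 2013561/400 ≈ 5033.9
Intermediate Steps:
T(g) = 1/(2*g)
(T(10) - 71)² = ((½)/10 - 71)² = ((½)*(⅒) - 71)² = (1/20 - 71)² = (-1419/20)² = 2013561/400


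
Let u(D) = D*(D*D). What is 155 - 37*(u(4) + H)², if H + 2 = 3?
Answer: -156170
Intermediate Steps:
H = 1 (H = -2 + 3 = 1)
u(D) = D³ (u(D) = D*D² = D³)
155 - 37*(u(4) + H)² = 155 - 37*(4³ + 1)² = 155 - 37*(64 + 1)² = 155 - 37*65² = 155 - 37*4225 = 155 - 156325 = -156170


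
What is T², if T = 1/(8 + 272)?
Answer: 1/78400 ≈ 1.2755e-5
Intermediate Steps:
T = 1/280 ≈ 0.0035714
T² = (1/280)² = 1/78400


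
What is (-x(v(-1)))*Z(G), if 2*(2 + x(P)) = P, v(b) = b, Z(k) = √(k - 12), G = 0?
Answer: 5*I*√3 ≈ 8.6602*I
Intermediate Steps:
Z(k) = √(-12 + k)
x(P) = -2 + P/2
(-x(v(-1)))*Z(G) = (-(-2 + (½)*(-1)))*√(-12 + 0) = (-(-2 - ½))*√(-12) = (-1*(-5/2))*(2*I*√3) = 5*(2*I*√3)/2 = 5*I*√3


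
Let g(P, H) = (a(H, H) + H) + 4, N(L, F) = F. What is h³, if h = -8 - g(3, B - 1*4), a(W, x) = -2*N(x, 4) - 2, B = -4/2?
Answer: 64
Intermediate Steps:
B = -2 (B = -4*½ = -2)
a(W, x) = -10 (a(W, x) = -2*4 - 2 = -8 - 2 = -10)
g(P, H) = -6 + H (g(P, H) = (-10 + H) + 4 = -6 + H)
h = 4 (h = -8 - (-6 + (-2 - 1*4)) = -8 - (-6 + (-2 - 4)) = -8 - (-6 - 6) = -8 - 1*(-12) = -8 + 12 = 4)
h³ = 4³ = 64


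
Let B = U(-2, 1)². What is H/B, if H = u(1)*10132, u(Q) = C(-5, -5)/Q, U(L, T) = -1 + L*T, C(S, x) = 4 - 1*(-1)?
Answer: 50660/9 ≈ 5628.9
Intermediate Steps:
C(S, x) = 5 (C(S, x) = 4 + 1 = 5)
u(Q) = 5/Q
H = 50660 (H = (5/1)*10132 = (5*1)*10132 = 5*10132 = 50660)
B = 9 (B = (-1 - 2*1)² = (-1 - 2)² = (-3)² = 9)
H/B = 50660/9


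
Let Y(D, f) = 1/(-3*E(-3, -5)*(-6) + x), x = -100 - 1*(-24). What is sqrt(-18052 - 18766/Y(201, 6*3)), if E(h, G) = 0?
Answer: 2*sqrt(352041) ≈ 1186.7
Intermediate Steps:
x = -76 (x = -100 + 24 = -76)
Y(D, f) = -1/76 (Y(D, f) = 1/(-3*0*(-6) - 76) = 1/(0*(-6) - 76) = 1/(0 - 76) = 1/(-76) = -1/76)
sqrt(-18052 - 18766/Y(201, 6*3)) = sqrt(-18052 - 18766/(-1/76)) = sqrt(-18052 - 18766*(-76)) = sqrt(-18052 + 1426216) = sqrt(1408164) = 2*sqrt(352041)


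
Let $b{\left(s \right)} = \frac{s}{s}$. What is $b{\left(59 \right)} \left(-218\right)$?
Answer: $-218$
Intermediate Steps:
$b{\left(s \right)} = 1$
$b{\left(59 \right)} \left(-218\right) = 1 \left(-218\right) = -218$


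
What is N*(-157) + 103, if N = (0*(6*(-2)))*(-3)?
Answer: 103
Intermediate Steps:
N = 0 (N = (0*(-12))*(-3) = 0*(-3) = 0)
N*(-157) + 103 = 0*(-157) + 103 = 0 + 103 = 103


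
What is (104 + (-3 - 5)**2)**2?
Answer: 28224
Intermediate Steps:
(104 + (-3 - 5)**2)**2 = (104 + (-8)**2)**2 = (104 + 64)**2 = 168**2 = 28224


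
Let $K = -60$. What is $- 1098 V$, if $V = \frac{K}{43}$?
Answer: $\frac{65880}{43} \approx 1532.1$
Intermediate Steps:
$V = - \frac{60}{43} \approx -1.3953$
$- 1098 V = \left(-1098\right) \left(- \frac{60}{43}\right) = \frac{65880}{43}$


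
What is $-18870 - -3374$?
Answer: $-15496$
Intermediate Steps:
$-18870 - -3374 = -18870 + \left(-104 + 3478\right) = -18870 + 3374 = -15496$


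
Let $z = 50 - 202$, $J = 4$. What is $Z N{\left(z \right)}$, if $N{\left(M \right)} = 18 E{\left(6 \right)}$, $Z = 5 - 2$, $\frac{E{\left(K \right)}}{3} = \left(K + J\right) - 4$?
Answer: $972$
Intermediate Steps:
$z = -152$ ($z = 50 - 202 = -152$)
$E{\left(K \right)} = 3 K$ ($E{\left(K \right)} = 3 \left(\left(K + 4\right) - 4\right) = 3 \left(\left(4 + K\right) - 4\right) = 3 K$)
$Z = 3$ ($Z = 5 - 2 = 3$)
$N{\left(M \right)} = 324$ ($N{\left(M \right)} = 18 \cdot 3 \cdot 6 = 18 \cdot 18 = 324$)
$Z N{\left(z \right)} = 3 \cdot 324 = 972$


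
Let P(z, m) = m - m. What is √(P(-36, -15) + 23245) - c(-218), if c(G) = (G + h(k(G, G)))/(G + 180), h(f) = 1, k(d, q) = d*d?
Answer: -217/38 + √23245 ≈ 146.75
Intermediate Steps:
k(d, q) = d²
c(G) = (1 + G)/(180 + G) (c(G) = (G + 1)/(G + 180) = (1 + G)/(180 + G))
P(z, m) = 0
√(P(-36, -15) + 23245) - c(-218) = √(0 + 23245) - (1 - 218)/(180 - 218) = √23245 - (-217)/(-38) = √23245 - (-1)*(-217)/38 = √23245 - 1*217/38 = √23245 - 217/38 = -217/38 + √23245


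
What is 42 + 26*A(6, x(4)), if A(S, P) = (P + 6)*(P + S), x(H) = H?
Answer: 2642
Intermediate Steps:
A(S, P) = (6 + P)*(P + S)
42 + 26*A(6, x(4)) = 42 + 26*(4**2 + 6*4 + 6*6 + 4*6) = 42 + 26*(16 + 24 + 36 + 24) = 42 + 26*100 = 42 + 2600 = 2642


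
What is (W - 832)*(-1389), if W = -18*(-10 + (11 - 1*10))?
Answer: 930630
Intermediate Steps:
W = 162 (W = -18*(-10 + (11 - 10)) = -18*(-10 + 1) = -18*(-9) = 162)
(W - 832)*(-1389) = (162 - 832)*(-1389) = -670*(-1389) = 930630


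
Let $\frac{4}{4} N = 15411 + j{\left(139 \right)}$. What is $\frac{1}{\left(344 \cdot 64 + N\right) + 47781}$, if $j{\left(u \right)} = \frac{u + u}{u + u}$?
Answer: $\frac{1}{85209} \approx 1.1736 \cdot 10^{-5}$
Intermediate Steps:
$j{\left(u \right)} = 1$ ($j{\left(u \right)} = \frac{2 u}{2 u} = 2 u \frac{1}{2 u} = 1$)
$N = 15412$ ($N = 15411 + 1 = 15412$)
$\frac{1}{\left(344 \cdot 64 + N\right) + 47781} = \frac{1}{\left(344 \cdot 64 + 15412\right) + 47781} = \frac{1}{\left(22016 + 15412\right) + 47781} = \frac{1}{37428 + 47781} = \frac{1}{85209}$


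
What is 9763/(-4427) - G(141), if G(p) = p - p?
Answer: -9763/4427 ≈ -2.2053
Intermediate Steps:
G(p) = 0
9763/(-4427) - G(141) = 9763/(-4427) - 1*0 = 9763*(-1/4427) + 0 = -9763/4427 + 0 = -9763/4427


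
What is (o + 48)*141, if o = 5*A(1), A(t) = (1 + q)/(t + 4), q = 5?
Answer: 7614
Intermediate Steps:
A(t) = 6/(4 + t) (A(t) = (1 + 5)/(t + 4) = 6/(4 + t))
o = 6 (o = 5*(6/(4 + 1)) = 5*(6/5) = 6)
(o + 48)*141 = (6 + 48)*141 = 54*141 = 7614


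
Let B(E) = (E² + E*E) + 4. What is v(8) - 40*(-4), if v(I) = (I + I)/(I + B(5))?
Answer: 4968/31 ≈ 160.26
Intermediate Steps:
B(E) = 4 + 2*E² (B(E) = (E² + E²) + 4 = 2*E² + 4 = 4 + 2*E²)
v(I) = 2*I/(54 + I) (v(I) = (I + I)/(I + (4 + 2*5²)) = (2*I)/(I + (4 + 2*25)) = (2*I)/(I + (4 + 50)) = (2*I)/(I + 54) = (2*I)/(54 + I) = 2*I/(54 + I))
v(8) - 40*(-4) = 2*8/(54 + 8) - 40*(-4) = 2*8/62 + 160 = 2*8*(1/62) + 160 = 8/31 + 160 = 4968/31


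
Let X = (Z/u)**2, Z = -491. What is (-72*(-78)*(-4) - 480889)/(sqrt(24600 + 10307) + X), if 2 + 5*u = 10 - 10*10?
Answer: -25677415515878800/33824317445153 + 36059854559488*sqrt(34907)/33824317445153 ≈ -559.96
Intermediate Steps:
u = -92/5 (u = -2/5 + (10 - 10*10)/5 = -2/5 + (10 - 100)/5 = -2/5 + (1/5)*(-90) = -2/5 - 18 = -92/5 ≈ -18.400)
X = 6027025/8464 (X = (-491/(-92/5))**2 = (-491*(-5/92))**2 = (2455/92)**2 = 6027025/8464 ≈ 712.08)
(-72*(-78)*(-4) - 480889)/(sqrt(24600 + 10307) + X) = (-72*(-78)*(-4) - 480889)/(sqrt(24600 + 10307) + 6027025/8464) = (5616*(-4) - 480889)/(sqrt(34907) + 6027025/8464) = (-22464 - 480889)/(6027025/8464 + sqrt(34907)) = -503353/(6027025/8464 + sqrt(34907))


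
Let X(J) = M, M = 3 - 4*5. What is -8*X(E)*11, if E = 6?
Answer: 1496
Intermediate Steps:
M = -17 (M = 3 - 20 = -17)
X(J) = -17
-8*X(E)*11 = -8*(-17)*11 = 136*11 = 1496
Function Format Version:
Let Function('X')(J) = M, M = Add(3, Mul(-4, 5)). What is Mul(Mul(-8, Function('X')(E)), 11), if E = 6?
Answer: 1496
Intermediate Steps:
M = -17 (M = Add(3, -20) = -17)
Function('X')(J) = -17
Mul(Mul(-8, Function('X')(E)), 11) = Mul(Mul(-8, -17), 11) = Mul(136, 11) = 1496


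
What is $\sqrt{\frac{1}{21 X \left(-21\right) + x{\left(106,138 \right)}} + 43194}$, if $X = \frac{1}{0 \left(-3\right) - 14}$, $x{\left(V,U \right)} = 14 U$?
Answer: $\frac{2 \sqrt{166527223170}}{3927} \approx 207.83$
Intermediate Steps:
$X = - \frac{1}{14}$ ($X = \frac{1}{0 - 14} = \frac{1}{-14} = - \frac{1}{14} \approx -0.071429$)
$\sqrt{\frac{1}{21 X \left(-21\right) + x{\left(106,138 \right)}} + 43194} = \sqrt{\frac{1}{21 \left(- \frac{1}{14}\right) \left(-21\right) + 14 \cdot 138} + 43194} = \sqrt{\frac{1}{\left(- \frac{3}{2}\right) \left(-21\right) + 1932} + 43194} = \sqrt{\frac{1}{\frac{63}{2} + 1932} + 43194} = \sqrt{\frac{1}{\frac{3927}{2}} + 43194} = \sqrt{\frac{2}{3927} + 43194} = \sqrt{\frac{169622840}{3927}} = \frac{2 \sqrt{166527223170}}{3927}$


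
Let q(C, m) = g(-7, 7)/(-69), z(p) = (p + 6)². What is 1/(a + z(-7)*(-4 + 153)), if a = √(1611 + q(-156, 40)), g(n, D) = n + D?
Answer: 149/20590 - 3*√179/20590 ≈ 0.0052872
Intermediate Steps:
z(p) = (6 + p)²
g(n, D) = D + n
q(C, m) = 0 (q(C, m) = (7 - 7)/(-69) = 0*(-1/69) = 0)
a = 3*√179 (a = √(1611 + 0) = √1611 = 3*√179 ≈ 40.137)
1/(a + z(-7)*(-4 + 153)) = 1/(3*√179 + (6 - 7)²*(-4 + 153)) = 1/(3*√179 + (-1)²*149) = 1/(3*√179 + 1*149) = 1/(3*√179 + 149) = 1/(149 + 3*√179)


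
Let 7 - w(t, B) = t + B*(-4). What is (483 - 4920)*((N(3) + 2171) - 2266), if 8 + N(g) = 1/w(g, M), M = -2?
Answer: 1832481/4 ≈ 4.5812e+5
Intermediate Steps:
w(t, B) = 7 - t + 4*B (w(t, B) = 7 - (t + B*(-4)) = 7 - (t - 4*B) = 7 + (-t + 4*B) = 7 - t + 4*B)
N(g) = -8 + 1/(-1 - g) (N(g) = -8 + 1/(7 - g + 4*(-2)) = -8 + 1/(7 - g - 8) = -8 + 1/(-1 - g))
(483 - 4920)*((N(3) + 2171) - 2266) = (483 - 4920)*(((-9 - 8*3)/(1 + 3) + 2171) - 2266) = -4437*(((-9 - 24)/4 + 2171) - 2266) = -4437*(((1/4)*(-33) + 2171) - 2266) = -4437*((-33/4 + 2171) - 2266) = -4437*(8651/4 - 2266) = -4437*(-413/4) = 1832481/4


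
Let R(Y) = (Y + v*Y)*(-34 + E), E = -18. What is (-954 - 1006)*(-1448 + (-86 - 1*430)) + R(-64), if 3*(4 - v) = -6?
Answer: 3872736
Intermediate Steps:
v = 6 (v = 4 - 1/3*(-6) = 4 + 2 = 6)
R(Y) = -364*Y (R(Y) = (Y + 6*Y)*(-34 - 18) = (7*Y)*(-52) = -364*Y)
(-954 - 1006)*(-1448 + (-86 - 1*430)) + R(-64) = (-954 - 1006)*(-1448 + (-86 - 1*430)) - 364*(-64) = -1960*(-1448 + (-86 - 430)) + 23296 = -1960*(-1448 - 516) + 23296 = -1960*(-1964) + 23296 = 3849440 + 23296 = 3872736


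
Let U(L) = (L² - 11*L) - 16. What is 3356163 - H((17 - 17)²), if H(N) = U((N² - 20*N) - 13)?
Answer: 3355867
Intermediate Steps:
U(L) = -16 + L² - 11*L
H(N) = 127 + (-13 + N² - 20*N)² - 11*N² + 220*N (H(N) = -16 + ((N² - 20*N) - 13)² - 11*((N² - 20*N) - 13) = -16 + (-13 + N² - 20*N)² - 11*(-13 + N² - 20*N) = -16 + (-13 + N² - 20*N)² + (143 - 11*N² + 220*N) = 127 + (-13 + N² - 20*N)² - 11*N² + 220*N)
3356163 - H((17 - 17)²) = 3356163 - (296 + ((17 - 17)²)⁴ - 40*(17 - 17)⁶ + 363*((17 - 17)²)² + 740*(17 - 17)²) = 3356163 - (296 + (0²)⁴ - 40*(0²)³ + 363*(0²)² + 740*0²) = 3356163 - (296 + 0⁴ - 40*0³ + 363*0² + 740*0) = 3356163 - (296 + 0 - 40*0 + 363*0 + 0) = 3356163 - (296 + 0 + 0 + 0 + 0) = 3356163 - 1*296 = 3356163 - 296 = 3355867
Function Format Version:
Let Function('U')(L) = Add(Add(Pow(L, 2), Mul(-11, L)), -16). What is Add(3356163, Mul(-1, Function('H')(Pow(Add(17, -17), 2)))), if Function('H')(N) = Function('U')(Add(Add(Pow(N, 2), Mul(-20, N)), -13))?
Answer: 3355867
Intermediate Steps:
Function('U')(L) = Add(-16, Pow(L, 2), Mul(-11, L))
Function('H')(N) = Add(127, Pow(Add(-13, Pow(N, 2), Mul(-20, N)), 2), Mul(-11, Pow(N, 2)), Mul(220, N)) (Function('H')(N) = Add(-16, Pow(Add(Add(Pow(N, 2), Mul(-20, N)), -13), 2), Mul(-11, Add(Add(Pow(N, 2), Mul(-20, N)), -13))) = Add(-16, Pow(Add(-13, Pow(N, 2), Mul(-20, N)), 2), Mul(-11, Add(-13, Pow(N, 2), Mul(-20, N)))) = Add(-16, Pow(Add(-13, Pow(N, 2), Mul(-20, N)), 2), Add(143, Mul(-11, Pow(N, 2)), Mul(220, N))) = Add(127, Pow(Add(-13, Pow(N, 2), Mul(-20, N)), 2), Mul(-11, Pow(N, 2)), Mul(220, N)))
Add(3356163, Mul(-1, Function('H')(Pow(Add(17, -17), 2)))) = Add(3356163, Mul(-1, Add(296, Pow(Pow(Add(17, -17), 2), 4), Mul(-40, Pow(Pow(Add(17, -17), 2), 3)), Mul(363, Pow(Pow(Add(17, -17), 2), 2)), Mul(740, Pow(Add(17, -17), 2))))) = Add(3356163, Mul(-1, Add(296, Pow(Pow(0, 2), 4), Mul(-40, Pow(Pow(0, 2), 3)), Mul(363, Pow(Pow(0, 2), 2)), Mul(740, Pow(0, 2))))) = Add(3356163, Mul(-1, Add(296, Pow(0, 4), Mul(-40, Pow(0, 3)), Mul(363, Pow(0, 2)), Mul(740, 0)))) = Add(3356163, Mul(-1, Add(296, 0, Mul(-40, 0), Mul(363, 0), 0))) = Add(3356163, Mul(-1, Add(296, 0, 0, 0, 0))) = Add(3356163, Mul(-1, 296)) = Add(3356163, -296) = 3355867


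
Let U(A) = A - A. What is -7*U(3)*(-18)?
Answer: 0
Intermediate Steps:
U(A) = 0
-7*U(3)*(-18) = -7*0*(-18) = 0*(-18) = 0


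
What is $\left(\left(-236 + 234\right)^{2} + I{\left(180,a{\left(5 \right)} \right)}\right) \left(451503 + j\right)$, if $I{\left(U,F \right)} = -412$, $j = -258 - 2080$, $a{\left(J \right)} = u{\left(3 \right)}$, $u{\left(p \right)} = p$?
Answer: $-183259320$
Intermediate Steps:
$a{\left(J \right)} = 3$
$j = -2338$ ($j = -258 - 2080 = -2338$)
$\left(\left(-236 + 234\right)^{2} + I{\left(180,a{\left(5 \right)} \right)}\right) \left(451503 + j\right) = \left(\left(-236 + 234\right)^{2} - 412\right) \left(451503 - 2338\right) = \left(\left(-2\right)^{2} - 412\right) 449165 = \left(4 - 412\right) 449165 = \left(-408\right) 449165 = -183259320$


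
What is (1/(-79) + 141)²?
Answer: 124055044/6241 ≈ 19877.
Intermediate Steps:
(1/(-79) + 141)² = (-1/79 + 141)² = (11138/79)² = 124055044/6241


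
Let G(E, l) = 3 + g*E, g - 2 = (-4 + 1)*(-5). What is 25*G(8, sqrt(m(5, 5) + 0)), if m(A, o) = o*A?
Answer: 3475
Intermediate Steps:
g = 17 (g = 2 + (-4 + 1)*(-5) = 2 - 3*(-5) = 2 + 15 = 17)
m(A, o) = A*o
G(E, l) = 3 + 17*E
25*G(8, sqrt(m(5, 5) + 0)) = 25*(3 + 17*8) = 25*(3 + 136) = 25*139 = 3475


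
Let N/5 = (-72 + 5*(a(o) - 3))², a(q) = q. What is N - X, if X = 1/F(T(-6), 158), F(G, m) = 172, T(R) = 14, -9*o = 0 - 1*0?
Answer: 6509339/172 ≈ 37845.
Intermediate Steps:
o = 0 (o = -(0 - 1*0)/9 = -(0 + 0)/9 = -⅑*0 = 0)
X = 1/172 ≈ 0.0058140
N = 37845 (N = 5*(-72 + 5*(0 - 3))² = 5*(-72 + 5*(-3))² = 5*(-72 - 15)² = 5*(-87)² = 5*7569 = 37845)
N - X = 37845 - 1*1/172 = 37845 - 1/172 = 6509339/172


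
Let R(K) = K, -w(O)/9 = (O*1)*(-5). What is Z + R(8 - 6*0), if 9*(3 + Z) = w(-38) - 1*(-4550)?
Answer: 2885/9 ≈ 320.56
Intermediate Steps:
w(O) = 45*O (w(O) = -9*O*1*(-5) = -9*O*(-5) = -(-45)*O = 45*O)
Z = 2813/9 (Z = -3 + (45*(-38) - 1*(-4550))/9 = -3 + (-1710 + 4550)/9 = -3 + (⅑)*2840 = -3 + 2840/9 = 2813/9 ≈ 312.56)
Z + R(8 - 6*0) = 2813/9 + (8 - 6*0) = 2813/9 + (8 + 0) = 2813/9 + 8 = 2885/9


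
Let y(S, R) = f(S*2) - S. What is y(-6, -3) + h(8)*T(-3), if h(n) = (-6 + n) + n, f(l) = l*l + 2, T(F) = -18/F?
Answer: 212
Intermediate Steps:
f(l) = 2 + l² (f(l) = l² + 2 = 2 + l²)
y(S, R) = 2 - S + 4*S² (y(S, R) = (2 + (S*2)²) - S = (2 + (2*S)²) - S = (2 + 4*S²) - S = 2 - S + 4*S²)
h(n) = -6 + 2*n
y(-6, -3) + h(8)*T(-3) = (2 - 1*(-6) + 4*(-6)²) + (-6 + 2*8)*(-18/(-3)) = (2 + 6 + 4*36) + (-6 + 16)*(-18*(-⅓)) = (2 + 6 + 144) + 10*6 = 152 + 60 = 212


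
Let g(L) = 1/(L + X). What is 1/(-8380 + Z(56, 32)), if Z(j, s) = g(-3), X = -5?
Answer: -8/67041 ≈ -0.00011933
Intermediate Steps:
g(L) = 1/(-5 + L) (g(L) = 1/(L - 5) = 1/(-5 + L))
Z(j, s) = -⅛ (Z(j, s) = 1/(-5 - 3) = 1/(-8) = -⅛)
1/(-8380 + Z(56, 32)) = 1/(-8380 - ⅛) = 1/(-67041/8) = -8/67041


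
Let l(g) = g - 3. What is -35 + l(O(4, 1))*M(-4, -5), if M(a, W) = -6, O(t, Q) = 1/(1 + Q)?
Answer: -20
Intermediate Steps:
l(g) = -3 + g
-35 + l(O(4, 1))*M(-4, -5) = -35 + (-3 + 1/(1 + 1))*(-6) = -35 + (-3 + 1/2)*(-6) = -35 + (-3 + ½)*(-6) = -35 - 5/2*(-6) = -35 + 15 = -20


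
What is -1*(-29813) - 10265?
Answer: 19548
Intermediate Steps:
-1*(-29813) - 10265 = 29813 - 10265 = 19548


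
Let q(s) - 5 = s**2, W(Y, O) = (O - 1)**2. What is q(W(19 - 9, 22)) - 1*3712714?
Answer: -3518228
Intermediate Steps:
W(Y, O) = (-1 + O)**2
q(s) = 5 + s**2
q(W(19 - 9, 22)) - 1*3712714 = (5 + ((-1 + 22)**2)**2) - 1*3712714 = (5 + (21**2)**2) - 3712714 = (5 + 441**2) - 3712714 = (5 + 194481) - 3712714 = 194486 - 3712714 = -3518228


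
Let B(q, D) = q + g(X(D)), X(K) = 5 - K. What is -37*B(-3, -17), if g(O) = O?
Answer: -703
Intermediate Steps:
B(q, D) = 5 + q - D (B(q, D) = q + (5 - D) = 5 + q - D)
-37*B(-3, -17) = -37*(5 - 3 - 1*(-17)) = -37*(5 - 3 + 17) = -37*19 = -703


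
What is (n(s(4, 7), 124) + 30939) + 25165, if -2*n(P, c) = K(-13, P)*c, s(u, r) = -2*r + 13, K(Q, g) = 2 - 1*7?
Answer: 56414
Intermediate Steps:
K(Q, g) = -5 (K(Q, g) = 2 - 7 = -5)
s(u, r) = 13 - 2*r
n(P, c) = 5*c/2 (n(P, c) = -(-5)*c/2 = 5*c/2)
(n(s(4, 7), 124) + 30939) + 25165 = ((5/2)*124 + 30939) + 25165 = (310 + 30939) + 25165 = 31249 + 25165 = 56414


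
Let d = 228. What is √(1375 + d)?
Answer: √1603 ≈ 40.037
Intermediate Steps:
√(1375 + d) = √(1375 + 228) = √1603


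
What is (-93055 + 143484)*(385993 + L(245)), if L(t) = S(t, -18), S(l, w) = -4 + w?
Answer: 19464131559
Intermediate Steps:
L(t) = -22 (L(t) = -4 - 18 = -22)
(-93055 + 143484)*(385993 + L(245)) = (-93055 + 143484)*(385993 - 22) = 50429*385971 = 19464131559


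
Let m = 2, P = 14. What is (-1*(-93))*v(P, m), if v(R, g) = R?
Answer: 1302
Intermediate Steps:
(-1*(-93))*v(P, m) = -1*(-93)*14 = 93*14 = 1302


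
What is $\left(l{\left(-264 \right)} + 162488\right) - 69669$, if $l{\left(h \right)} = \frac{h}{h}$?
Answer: $92820$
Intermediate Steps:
$l{\left(h \right)} = 1$
$\left(l{\left(-264 \right)} + 162488\right) - 69669 = \left(1 + 162488\right) - 69669 = 162489 - 69669 = 92820$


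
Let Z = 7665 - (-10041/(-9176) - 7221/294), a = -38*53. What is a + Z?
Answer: 2551376531/449624 ≈ 5674.5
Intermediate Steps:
a = -2014
Z = 3456919267/449624 (Z = 7665 - (-10041*(-1/9176) - 7221*1/294) = 7665 - (10041/9176 - 2407/98) = 7665 - 1*(-10551307/449624) = 7665 + 10551307/449624 = 3456919267/449624 ≈ 7688.5)
a + Z = -2014 + 3456919267/449624 = 2551376531/449624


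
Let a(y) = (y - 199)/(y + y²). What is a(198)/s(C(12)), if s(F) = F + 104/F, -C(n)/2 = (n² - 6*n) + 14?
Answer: 43/292441644 ≈ 1.4704e-7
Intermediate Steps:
C(n) = -28 - 2*n² + 12*n (C(n) = -2*((n² - 6*n) + 14) = -2*(14 + n² - 6*n) = -28 - 2*n² + 12*n)
a(y) = (-199 + y)/(y + y²)
a(198)/s(C(12)) = ((-199 + 198)/(198*(1 + 198)))/((-28 - 2*12² + 12*12) + 104/(-28 - 2*12² + 12*12)) = ((1/198)*(-1)/199)/((-28 - 2*144 + 144) + 104/(-28 - 2*144 + 144)) = ((1/198)*(1/199)*(-1))/((-28 - 288 + 144) + 104/(-28 - 288 + 144)) = -1/(39402*(-172 + 104/(-172))) = -1/(39402*(-172 + 104*(-1/172))) = -1/(39402*(-172 - 26/43)) = -1/(39402*(-7422/43)) = -1/39402*(-43/7422) = 43/292441644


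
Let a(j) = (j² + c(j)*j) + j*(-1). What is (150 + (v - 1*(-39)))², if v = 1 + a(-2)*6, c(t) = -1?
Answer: 56644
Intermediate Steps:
a(j) = j² - 2*j (a(j) = (j² - j) + j*(-1) = (j² - j) - j = j² - 2*j)
v = 49 (v = 1 - 2*(-2 - 2)*6 = 1 - 2*(-4)*6 = 1 + 8*6 = 1 + 48 = 49)
(150 + (v - 1*(-39)))² = (150 + (49 - 1*(-39)))² = (150 + (49 + 39))² = (150 + 88)² = 238² = 56644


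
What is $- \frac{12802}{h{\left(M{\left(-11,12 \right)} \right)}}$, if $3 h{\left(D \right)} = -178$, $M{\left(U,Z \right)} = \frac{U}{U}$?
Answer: $\frac{19203}{89} \approx 215.76$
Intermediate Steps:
$M{\left(U,Z \right)} = 1$
$h{\left(D \right)} = - \frac{178}{3}$ ($h{\left(D \right)} = \frac{1}{3} \left(-178\right) = - \frac{178}{3}$)
$- \frac{12802}{h{\left(M{\left(-11,12 \right)} \right)}} = - \frac{12802}{- \frac{178}{3}} = \left(-12802\right) \left(- \frac{3}{178}\right) = \frac{19203}{89}$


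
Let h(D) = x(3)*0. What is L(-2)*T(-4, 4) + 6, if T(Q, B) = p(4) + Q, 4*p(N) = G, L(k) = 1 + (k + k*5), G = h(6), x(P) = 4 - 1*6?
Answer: 50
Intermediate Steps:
x(P) = -2 (x(P) = 4 - 6 = -2)
h(D) = 0 (h(D) = -2*0 = 0)
G = 0
L(k) = 1 + 6*k (L(k) = 1 + (k + 5*k) = 1 + 6*k)
p(N) = 0 (p(N) = (1/4)*0 = 0)
T(Q, B) = Q (T(Q, B) = 0 + Q = Q)
L(-2)*T(-4, 4) + 6 = (1 + 6*(-2))*(-4) + 6 = (1 - 12)*(-4) + 6 = -11*(-4) + 6 = 44 + 6 = 50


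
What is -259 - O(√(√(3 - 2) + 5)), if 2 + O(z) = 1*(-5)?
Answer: -252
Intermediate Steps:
O(z) = -7 (O(z) = -2 + 1*(-5) = -2 - 5 = -7)
-259 - O(√(√(3 - 2) + 5)) = -259 - 1*(-7) = -259 + 7 = -252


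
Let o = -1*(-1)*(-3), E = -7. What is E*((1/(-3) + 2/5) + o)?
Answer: 308/15 ≈ 20.533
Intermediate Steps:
o = -3 (o = 1*(-3) = -3)
E*((1/(-3) + 2/5) + o) = -7*((1/(-3) + 2/5) - 3) = -7*((1*(-1/3) + 2*(1/5)) - 3) = -7*((-1/3 + 2/5) - 3) = -7*(1/15 - 3) = -7*(-44/15) = 308/15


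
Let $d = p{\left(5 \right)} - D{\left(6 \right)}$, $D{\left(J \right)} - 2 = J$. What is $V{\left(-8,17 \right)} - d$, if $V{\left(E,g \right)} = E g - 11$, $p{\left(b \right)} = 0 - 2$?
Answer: $-137$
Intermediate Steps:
$p{\left(b \right)} = -2$
$D{\left(J \right)} = 2 + J$
$V{\left(E,g \right)} = -11 + E g$
$d = -10$ ($d = -2 - \left(2 + 6\right) = -2 - 8 = -10$)
$V{\left(-8,17 \right)} - d = \left(-11 - 136\right) - -10 = \left(-11 - 136\right) + 10 = -147 + 10 = -137$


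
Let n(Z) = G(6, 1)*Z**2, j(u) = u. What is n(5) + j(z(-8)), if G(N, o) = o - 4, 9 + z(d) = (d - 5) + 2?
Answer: -95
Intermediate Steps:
z(d) = -12 + d (z(d) = -9 + ((d - 5) + 2) = -9 + ((-5 + d) + 2) = -9 + (-3 + d) = -12 + d)
G(N, o) = -4 + o
n(Z) = -3*Z**2 (n(Z) = (-4 + 1)*Z**2 = -3*Z**2)
n(5) + j(z(-8)) = -3*5**2 + (-12 - 8) = -3*25 - 20 = -75 - 20 = -95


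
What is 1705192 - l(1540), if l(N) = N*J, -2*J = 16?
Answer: 1717512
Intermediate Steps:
J = -8 (J = -½*16 = -8)
l(N) = -8*N (l(N) = N*(-8) = -8*N)
1705192 - l(1540) = 1705192 - (-8)*1540 = 1705192 - 1*(-12320) = 1705192 + 12320 = 1717512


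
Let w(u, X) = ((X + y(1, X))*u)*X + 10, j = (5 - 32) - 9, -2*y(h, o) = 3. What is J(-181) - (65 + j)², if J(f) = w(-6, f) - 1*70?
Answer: -199096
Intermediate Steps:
y(h, o) = -3/2 (y(h, o) = -½*3 = -3/2)
j = -36 (j = -27 - 9 = -36)
w(u, X) = 10 + X*u*(-3/2 + X) (w(u, X) = ((X - 3/2)*u)*X + 10 = ((-3/2 + X)*u)*X + 10 = (u*(-3/2 + X))*X + 10 = X*u*(-3/2 + X) + 10 = 10 + X*u*(-3/2 + X))
J(f) = -60 - 6*f² + 9*f (J(f) = (10 - 6*f² - 3/2*f*(-6)) - 1*70 = (10 - 6*f² + 9*f) - 70 = -60 - 6*f² + 9*f)
J(-181) - (65 + j)² = (-60 - 6*(-181)² + 9*(-181)) - (65 - 36)² = (-60 - 6*32761 - 1629) - 1*29² = (-60 - 196566 - 1629) - 1*841 = -198255 - 841 = -199096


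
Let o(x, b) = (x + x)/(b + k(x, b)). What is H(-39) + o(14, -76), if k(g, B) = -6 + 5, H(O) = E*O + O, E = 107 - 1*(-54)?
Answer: -69502/11 ≈ -6318.4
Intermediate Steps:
E = 161 (E = 107 + 54 = 161)
H(O) = 162*O (H(O) = 161*O + O = 162*O)
k(g, B) = -1
o(x, b) = 2*x/(-1 + b) (o(x, b) = (x + x)/(b - 1) = (2*x)/(-1 + b) = 2*x/(-1 + b))
H(-39) + o(14, -76) = 162*(-39) + 2*14/(-1 - 76) = -6318 + 2*14/(-77) = -6318 + 2*14*(-1/77) = -6318 - 4/11 = -69502/11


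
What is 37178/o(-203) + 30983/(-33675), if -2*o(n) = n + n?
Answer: 42954469/235725 ≈ 182.22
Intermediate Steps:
o(n) = -n (o(n) = -(n + n)/2 = -n)
37178/o(-203) + 30983/(-33675) = 37178/((-1*(-203))) + 30983/(-33675) = 37178/203 + 30983*(-1/33675) = 37178*(1/203) - 30983/33675 = 1282/7 - 30983/33675 = 42954469/235725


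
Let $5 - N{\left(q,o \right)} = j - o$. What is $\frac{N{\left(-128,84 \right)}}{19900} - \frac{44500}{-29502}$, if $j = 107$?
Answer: $\frac{221254741}{146772450} \approx 1.5075$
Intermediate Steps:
$N{\left(q,o \right)} = -102 + o$ ($N{\left(q,o \right)} = 5 - \left(107 - o\right) = 5 + \left(-107 + o\right) = -102 + o$)
$\frac{N{\left(-128,84 \right)}}{19900} - \frac{44500}{-29502} = \frac{-102 + 84}{19900} - \frac{44500}{-29502} = \left(-18\right) \frac{1}{19900} - - \frac{22250}{14751} = - \frac{9}{9950} + \frac{22250}{14751} = \frac{221254741}{146772450}$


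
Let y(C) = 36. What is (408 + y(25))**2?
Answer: 197136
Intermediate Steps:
(408 + y(25))**2 = (408 + 36)**2 = 444**2 = 197136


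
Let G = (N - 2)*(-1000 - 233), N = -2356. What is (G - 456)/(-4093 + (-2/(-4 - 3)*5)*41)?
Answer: -20348706/28241 ≈ -720.54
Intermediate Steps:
G = 2907414 (G = (-2356 - 2)*(-1000 - 233) = -2358*(-1233) = 2907414)
(G - 456)/(-4093 + (-2/(-4 - 3)*5)*41) = (2907414 - 456)/(-4093 + (-2/(-4 - 3)*5)*41) = 2906958/(-4093 + (-2/(-7)*5)*41) = 2906958/(-4093 + (-2*(-1/7)*5)*41) = 2906958/(-4093 + ((2/7)*5)*41) = 2906958/(-4093 + (10/7)*41) = 2906958/(-4093 + 410/7) = 2906958/(-28241/7) = 2906958*(-7/28241) = -20348706/28241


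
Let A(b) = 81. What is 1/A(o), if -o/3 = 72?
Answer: 1/81 ≈ 0.012346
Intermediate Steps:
o = -216 (o = -3*72 = -216)
1/A(o) = 1/81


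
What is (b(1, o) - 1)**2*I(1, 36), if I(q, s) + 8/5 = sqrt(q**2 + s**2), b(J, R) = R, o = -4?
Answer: -40 + 25*sqrt(1297) ≈ 860.35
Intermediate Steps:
I(q, s) = -8/5 + sqrt(q**2 + s**2)
(b(1, o) - 1)**2*I(1, 36) = (-4 - 1)**2*(-8/5 + sqrt(1**2 + 36**2)) = (-5)**2*(-8/5 + sqrt(1 + 1296)) = 25*(-8/5 + sqrt(1297)) = -40 + 25*sqrt(1297)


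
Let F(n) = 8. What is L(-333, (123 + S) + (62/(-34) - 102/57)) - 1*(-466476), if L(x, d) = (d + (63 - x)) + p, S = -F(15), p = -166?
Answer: 150782016/323 ≈ 4.6682e+5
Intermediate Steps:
S = -8 (S = -1*8 = -8)
L(x, d) = -103 + d - x (L(x, d) = (d + (63 - x)) - 166 = (63 + d - x) - 166 = -103 + d - x)
L(-333, (123 + S) + (62/(-34) - 102/57)) - 1*(-466476) = (-103 + ((123 - 8) + (62/(-34) - 102/57)) - 1*(-333)) - 1*(-466476) = (-103 + (115 + (62*(-1/34) - 102*1/57)) + 333) + 466476 = (-103 + (115 + (-31/17 - 34/19)) + 333) + 466476 = (-103 + (115 - 1167/323) + 333) + 466476 = (-103 + 35978/323 + 333) + 466476 = 110268/323 + 466476 = 150782016/323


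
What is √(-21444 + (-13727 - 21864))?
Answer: I*√57035 ≈ 238.82*I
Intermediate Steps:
√(-21444 + (-13727 - 21864)) = √(-21444 - 35591) = √(-57035) = I*√57035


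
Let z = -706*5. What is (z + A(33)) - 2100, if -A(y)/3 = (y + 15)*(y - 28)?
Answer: -6350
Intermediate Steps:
A(y) = -3*(-28 + y)*(15 + y) (A(y) = -3*(y + 15)*(y - 28) = -3*(15 + y)*(-28 + y) = -3*(-28 + y)*(15 + y))
z = -3530
(z + A(33)) - 2100 = (-3530 + (1260 - 3*33² + 39*33)) - 2100 = (-3530 + (1260 - 3*1089 + 1287)) - 2100 = (-3530 + (1260 - 3267 + 1287)) - 2100 = (-3530 - 720) - 2100 = -4250 - 2100 = -6350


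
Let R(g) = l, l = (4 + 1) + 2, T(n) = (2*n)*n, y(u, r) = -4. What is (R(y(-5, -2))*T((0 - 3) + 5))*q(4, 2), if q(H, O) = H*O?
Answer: 448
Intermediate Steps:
T(n) = 2*n²
l = 7 (l = 5 + 2 = 7)
R(g) = 7
(R(y(-5, -2))*T((0 - 3) + 5))*q(4, 2) = (7*(2*((0 - 3) + 5)²))*(4*2) = (7*(2*(-3 + 5)²))*8 = (7*(2*2²))*8 = (7*(2*4))*8 = (7*8)*8 = 56*8 = 448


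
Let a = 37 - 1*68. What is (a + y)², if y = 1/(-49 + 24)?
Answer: 602176/625 ≈ 963.48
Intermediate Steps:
y = -1/25 (y = 1/(-25) = -1/25 ≈ -0.040000)
a = -31 (a = 37 - 68 = -31)
(a + y)² = (-31 - 1/25)² = (-776/25)² = 602176/625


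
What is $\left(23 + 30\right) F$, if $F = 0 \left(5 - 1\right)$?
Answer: $0$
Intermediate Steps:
$F = 0$ ($F = 0 \cdot 4 = 0$)
$\left(23 + 30\right) F = \left(23 + 30\right) 0 = 53 \cdot 0 = 0$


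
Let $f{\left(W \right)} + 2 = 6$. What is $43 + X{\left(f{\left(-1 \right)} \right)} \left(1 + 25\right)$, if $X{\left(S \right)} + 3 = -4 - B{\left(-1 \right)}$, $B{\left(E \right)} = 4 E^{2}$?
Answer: $-243$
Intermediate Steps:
$f{\left(W \right)} = 4$ ($f{\left(W \right)} = -2 + 6 = 4$)
$X{\left(S \right)} = -11$ ($X{\left(S \right)} = -3 - \left(4 + 4 \left(-1\right)^{2}\right) = -3 - \left(4 + 4 \cdot 1\right) = -3 - 8 = -11$)
$43 + X{\left(f{\left(-1 \right)} \right)} \left(1 + 25\right) = 43 - 11 \left(1 + 25\right) = 43 - 286 = -243$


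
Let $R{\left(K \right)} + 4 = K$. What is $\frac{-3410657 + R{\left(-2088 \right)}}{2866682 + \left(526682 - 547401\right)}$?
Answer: $- \frac{3412749}{2845963} \approx -1.1992$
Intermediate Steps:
$R{\left(K \right)} = -4 + K$
$\frac{-3410657 + R{\left(-2088 \right)}}{2866682 + \left(526682 - 547401\right)} = \frac{-3410657 - 2092}{2866682 + \left(526682 - 547401\right)} = - \frac{3412749}{2866682 - 20719} = - \frac{3412749}{2845963}$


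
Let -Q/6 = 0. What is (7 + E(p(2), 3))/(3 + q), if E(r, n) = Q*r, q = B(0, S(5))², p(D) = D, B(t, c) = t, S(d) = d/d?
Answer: 7/3 ≈ 2.3333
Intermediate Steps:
S(d) = 1
Q = 0 (Q = -6*0 = 0)
q = 0 (q = 0² = 0)
E(r, n) = 0 (E(r, n) = 0*r = 0)
(7 + E(p(2), 3))/(3 + q) = (7 + 0)/(3 + 0) = 7/3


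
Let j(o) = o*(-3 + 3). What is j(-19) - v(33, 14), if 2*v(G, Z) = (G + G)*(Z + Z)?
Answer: -924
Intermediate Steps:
v(G, Z) = 2*G*Z (v(G, Z) = ((G + G)*(Z + Z))/2 = ((2*G)*(2*Z))/2 = (4*G*Z)/2 = 2*G*Z)
j(o) = 0 (j(o) = o*0 = 0)
j(-19) - v(33, 14) = 0 - 2*33*14 = 0 - 1*924 = 0 - 924 = -924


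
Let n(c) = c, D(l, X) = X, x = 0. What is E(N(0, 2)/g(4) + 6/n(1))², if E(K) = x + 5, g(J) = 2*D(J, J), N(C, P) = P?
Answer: 25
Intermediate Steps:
g(J) = 2*J
E(K) = 5 (E(K) = 0 + 5 = 5)
E(N(0, 2)/g(4) + 6/n(1))² = 5² = 25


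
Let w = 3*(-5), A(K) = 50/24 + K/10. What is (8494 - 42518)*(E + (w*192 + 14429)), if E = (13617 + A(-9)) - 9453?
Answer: -8019890606/15 ≈ -5.3466e+8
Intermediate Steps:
A(K) = 25/12 + K/10 (A(K) = 50*(1/24) + K*(⅒) = 25/12 + K/10)
w = -15
E = 249911/60 (E = (13617 + (25/12 + (⅒)*(-9))) - 9453 = (13617 + (25/12 - 9/10)) - 9453 = (13617 + 71/60) - 9453 = 817091/60 - 9453 = 249911/60 ≈ 4165.2)
(8494 - 42518)*(E + (w*192 + 14429)) = (8494 - 42518)*(249911/60 + (-15*192 + 14429)) = -34024*(249911/60 + (-2880 + 14429)) = -34024*(249911/60 + 11549) = -34024*942851/60 = -8019890606/15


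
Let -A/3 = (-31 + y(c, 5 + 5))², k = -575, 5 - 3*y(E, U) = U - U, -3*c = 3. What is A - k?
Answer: -6019/3 ≈ -2006.3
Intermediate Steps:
c = -1 (c = -⅓*3 = -1)
y(E, U) = 5/3 (y(E, U) = 5/3 - (U - U)/3 = 5/3 - ⅓*0 = 5/3 + 0 = 5/3)
A = -7744/3 (A = -3*(-31 + 5/3)² = -3*(-88/3)² = -3*7744/9 = -7744/3 ≈ -2581.3)
A - k = -7744/3 - 1*(-575) = -7744/3 + 575 = -6019/3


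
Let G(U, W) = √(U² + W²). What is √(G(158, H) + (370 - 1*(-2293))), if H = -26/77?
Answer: √(15788927 + 154*√37003058)/77 ≈ 53.113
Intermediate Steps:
H = -26/77 (H = -26*1/77 = -26/77 ≈ -0.33766)
√(G(158, H) + (370 - 1*(-2293))) = √(√(158² + (-26/77)²) + (370 - 1*(-2293))) = √(√(24964 + 676/5929) + (370 + 2293)) = √(√(148012232/5929) + 2663) = √(2*√37003058/77 + 2663) = √(2663 + 2*√37003058/77)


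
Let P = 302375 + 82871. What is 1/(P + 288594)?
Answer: 1/673840 ≈ 1.4840e-6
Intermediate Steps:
P = 385246
1/(P + 288594) = 1/(385246 + 288594) = 1/673840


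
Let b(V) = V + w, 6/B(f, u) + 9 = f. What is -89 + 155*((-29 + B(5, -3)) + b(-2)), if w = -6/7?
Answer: -73631/14 ≈ -5259.4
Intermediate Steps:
B(f, u) = 6/(-9 + f)
w = -6/7 (w = -6*⅐ = -6/7 ≈ -0.85714)
b(V) = -6/7 + V (b(V) = V - 6/7 = -6/7 + V)
-89 + 155*((-29 + B(5, -3)) + b(-2)) = -89 + 155*((-29 + 6/(-9 + 5)) + (-6/7 - 2)) = -89 + 155*((-29 + 6/(-4)) - 20/7) = -89 + 155*((-29 + 6*(-¼)) - 20/7) = -89 + 155*((-29 - 3/2) - 20/7) = -89 + 155*(-61/2 - 20/7) = -89 + 155*(-467/14) = -89 - 72385/14 = -73631/14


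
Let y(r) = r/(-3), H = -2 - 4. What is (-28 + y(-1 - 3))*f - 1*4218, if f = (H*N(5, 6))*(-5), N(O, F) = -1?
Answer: -3418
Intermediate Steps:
H = -6
y(r) = -r/3 (y(r) = r*(-⅓) = -r/3)
f = -30 (f = -6*(-1)*(-5) = 6*(-5) = -30)
(-28 + y(-1 - 3))*f - 1*4218 = (-28 - (-1 - 3)/3)*(-30) - 1*4218 = (-28 - ⅓*(-4))*(-30) - 4218 = (-28 + 4/3)*(-30) - 4218 = -80/3*(-30) - 4218 = 800 - 4218 = -3418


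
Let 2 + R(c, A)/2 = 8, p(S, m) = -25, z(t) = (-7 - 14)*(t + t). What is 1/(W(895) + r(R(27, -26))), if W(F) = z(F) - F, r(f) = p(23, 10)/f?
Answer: -12/461845 ≈ -2.5983e-5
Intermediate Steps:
z(t) = -42*t
R(c, A) = 12 (R(c, A) = -4 + 2*8 = -4 + 16 = 12)
r(f) = -25/f
W(F) = -43*F (W(F) = -42*F - F = -43*F)
1/(W(895) + r(R(27, -26))) = 1/(-43*895 - 25/12) = 1/(-38485 - 25*1/12) = 1/(-38485 - 25/12) = 1/(-461845/12) = -12/461845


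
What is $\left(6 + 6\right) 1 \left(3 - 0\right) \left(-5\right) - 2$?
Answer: $-182$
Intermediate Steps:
$\left(6 + 6\right) 1 \left(3 - 0\right) \left(-5\right) - 2 = 12 \cdot 1 \left(3 + 0\right) \left(-5\right) - 2 = 12 \cdot 3 \left(-5\right) - 2 = 36 \left(-5\right) - 2 = -180 - 2 = -182$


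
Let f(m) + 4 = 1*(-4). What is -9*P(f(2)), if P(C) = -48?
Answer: 432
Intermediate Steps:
f(m) = -8 (f(m) = -4 + 1*(-4) = -4 - 4 = -8)
-9*P(f(2)) = -9*(-48) = 432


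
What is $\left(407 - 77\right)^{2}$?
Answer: $108900$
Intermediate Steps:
$\left(407 - 77\right)^{2} = 330^{2} = 108900$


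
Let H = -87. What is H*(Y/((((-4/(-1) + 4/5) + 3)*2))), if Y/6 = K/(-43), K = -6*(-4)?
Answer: 10440/559 ≈ 18.676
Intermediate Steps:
K = 24
Y = -144/43 (Y = 6*(24/(-43)) = 6*(24*(-1/43)) = 6*(-24/43) = -144/43 ≈ -3.3488)
H*(Y/((((-4/(-1) + 4/5) + 3)*2))) = -(-12528)/(43*(((-4/(-1) + 4/5) + 3)*2)) = -(-12528)/(43*(((-4*(-1) + 4*(⅕)) + 3)*2)) = -(-12528)/(43*(((4 + ⅘) + 3)*2)) = -(-12528)/(43*((24/5 + 3)*2)) = -(-12528)/(43*((39/5)*2)) = -(-12528)/(43*78/5) = -(-12528)*5/(43*78) = -87*(-120/559) = 10440/559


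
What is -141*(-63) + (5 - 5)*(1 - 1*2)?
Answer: 8883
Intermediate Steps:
-141*(-63) + (5 - 5)*(1 - 1*2) = 8883 + 0*(1 - 2) = 8883 + 0*(-1) = 8883 + 0 = 8883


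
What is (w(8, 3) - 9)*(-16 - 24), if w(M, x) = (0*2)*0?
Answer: 360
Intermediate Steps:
w(M, x) = 0 (w(M, x) = 0*0 = 0)
(w(8, 3) - 9)*(-16 - 24) = (0 - 9)*(-16 - 24) = -9*(-40) = 360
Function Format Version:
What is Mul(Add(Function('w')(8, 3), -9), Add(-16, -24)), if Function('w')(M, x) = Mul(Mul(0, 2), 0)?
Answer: 360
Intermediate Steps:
Function('w')(M, x) = 0 (Function('w')(M, x) = Mul(0, 0) = 0)
Mul(Add(Function('w')(8, 3), -9), Add(-16, -24)) = Mul(Add(0, -9), Add(-16, -24)) = Mul(-9, -40) = 360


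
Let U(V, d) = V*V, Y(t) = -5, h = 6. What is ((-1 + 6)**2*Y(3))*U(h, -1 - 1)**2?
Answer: -162000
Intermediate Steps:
U(V, d) = V**2
((-1 + 6)**2*Y(3))*U(h, -1 - 1)**2 = ((-1 + 6)**2*(-5))*(6**2)**2 = (5**2*(-5))*36**2 = (25*(-5))*1296 = -125*1296 = -162000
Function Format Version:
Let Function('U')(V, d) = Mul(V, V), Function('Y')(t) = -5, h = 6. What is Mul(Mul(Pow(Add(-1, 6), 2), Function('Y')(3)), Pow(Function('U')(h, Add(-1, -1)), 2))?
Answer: -162000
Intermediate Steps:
Function('U')(V, d) = Pow(V, 2)
Mul(Mul(Pow(Add(-1, 6), 2), Function('Y')(3)), Pow(Function('U')(h, Add(-1, -1)), 2)) = Mul(Mul(Pow(Add(-1, 6), 2), -5), Pow(Pow(6, 2), 2)) = Mul(Mul(Pow(5, 2), -5), Pow(36, 2)) = Mul(Mul(25, -5), 1296) = Mul(-125, 1296) = -162000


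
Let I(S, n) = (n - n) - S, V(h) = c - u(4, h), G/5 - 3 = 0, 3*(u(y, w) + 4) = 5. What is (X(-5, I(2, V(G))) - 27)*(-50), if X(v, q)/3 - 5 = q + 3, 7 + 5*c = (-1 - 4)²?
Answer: 450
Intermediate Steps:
u(y, w) = -7/3 (u(y, w) = -4 + (⅓)*5 = -4 + 5/3 = -7/3)
G = 15 (G = 15 + 5*0 = 15 + 0 = 15)
c = 18/5 (c = -7/5 + (-1 - 4)²/5 = -7/5 + (⅕)*(-5)² = -7/5 + (⅕)*25 = -7/5 + 5 = 18/5 ≈ 3.6000)
V(h) = 89/15 (V(h) = 18/5 - 1*(-7/3) = 18/5 + 7/3 = 89/15)
I(S, n) = -S (I(S, n) = 0 - S = -S)
X(v, q) = 24 + 3*q (X(v, q) = 15 + 3*(q + 3) = 15 + 3*(3 + q) = 15 + (9 + 3*q) = 24 + 3*q)
(X(-5, I(2, V(G))) - 27)*(-50) = ((24 + 3*(-1*2)) - 27)*(-50) = ((24 + 3*(-2)) - 27)*(-50) = ((24 - 6) - 27)*(-50) = (18 - 27)*(-50) = -9*(-50) = 450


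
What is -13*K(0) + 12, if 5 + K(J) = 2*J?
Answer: 77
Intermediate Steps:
K(J) = -5 + 2*J
-13*K(0) + 12 = -13*(-5 + 2*0) + 12 = -13*(-5 + 0) + 12 = -13*(-5) + 12 = 65 + 12 = 77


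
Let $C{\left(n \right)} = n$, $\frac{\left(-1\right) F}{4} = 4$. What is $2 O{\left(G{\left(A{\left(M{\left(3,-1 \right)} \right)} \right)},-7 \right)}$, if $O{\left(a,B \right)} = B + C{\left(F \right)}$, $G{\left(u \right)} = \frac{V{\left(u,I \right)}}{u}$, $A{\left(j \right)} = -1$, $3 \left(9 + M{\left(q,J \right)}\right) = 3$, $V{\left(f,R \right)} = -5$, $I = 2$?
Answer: $-46$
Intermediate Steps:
$F = -16$ ($F = \left(-4\right) 4 = -16$)
$M{\left(q,J \right)} = -8$ ($M{\left(q,J \right)} = -9 + \frac{1}{3} \cdot 3 = -9 + 1 = -8$)
$G{\left(u \right)} = - \frac{5}{u}$
$O{\left(a,B \right)} = -16 + B$ ($O{\left(a,B \right)} = B - 16 = -16 + B$)
$2 O{\left(G{\left(A{\left(M{\left(3,-1 \right)} \right)} \right)},-7 \right)} = 2 \left(-16 - 7\right) = 2 \left(-23\right) = -46$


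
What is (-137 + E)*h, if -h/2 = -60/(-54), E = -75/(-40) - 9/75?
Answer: 27049/90 ≈ 300.54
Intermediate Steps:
E = 351/200 (E = -75*(-1/40) - 9*1/75 = 15/8 - 3/25 = 351/200 ≈ 1.7550)
h = -20/9 (h = -(-120)/(-54) = -(-120)*(-1)/54 = -2*10/9 = -20/9 ≈ -2.2222)
(-137 + E)*h = (-137 + 351/200)*(-20/9) = -27049/200*(-20/9) = 27049/90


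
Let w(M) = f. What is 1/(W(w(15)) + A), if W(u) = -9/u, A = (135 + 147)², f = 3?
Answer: 1/79521 ≈ 1.2575e-5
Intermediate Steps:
w(M) = 3
A = 79524 (A = 282² = 79524)
1/(W(w(15)) + A) = 1/(-9/3 + 79524) = 1/(-9*⅓ + 79524) = 1/(-3 + 79524) = 1/79521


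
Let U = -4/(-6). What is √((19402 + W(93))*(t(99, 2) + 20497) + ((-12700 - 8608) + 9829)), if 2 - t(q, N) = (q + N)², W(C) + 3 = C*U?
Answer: √200397899 ≈ 14156.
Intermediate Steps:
U = ⅔ (U = -4*(-⅙) = ⅔ ≈ 0.66667)
W(C) = -3 + 2*C/3 (W(C) = -3 + C*(⅔) = -3 + 2*C/3)
t(q, N) = 2 - (N + q)² (t(q, N) = 2 - (q + N)² = 2 - (N + q)²)
√((19402 + W(93))*(t(99, 2) + 20497) + ((-12700 - 8608) + 9829)) = √((19402 + (-3 + (⅔)*93))*((2 - (2 + 99)²) + 20497) + ((-12700 - 8608) + 9829)) = √((19402 + (-3 + 62))*((2 - 1*101²) + 20497) + (-21308 + 9829)) = √((19402 + 59)*((2 - 1*10201) + 20497) - 11479) = √(19461*((2 - 10201) + 20497) - 11479) = √(19461*(-10199 + 20497) - 11479) = √(19461*10298 - 11479) = √(200409378 - 11479) = √200397899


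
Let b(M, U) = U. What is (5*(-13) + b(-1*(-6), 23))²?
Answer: 1764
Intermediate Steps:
(5*(-13) + b(-1*(-6), 23))² = (5*(-13) + 23)² = (-65 + 23)² = (-42)² = 1764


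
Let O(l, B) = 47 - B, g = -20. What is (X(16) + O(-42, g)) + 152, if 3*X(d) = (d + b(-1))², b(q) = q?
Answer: 294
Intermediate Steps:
X(d) = (-1 + d)²/3 (X(d) = (d - 1)²/3 = (-1 + d)²/3)
(X(16) + O(-42, g)) + 152 = ((-1 + 16)²/3 + (47 - 1*(-20))) + 152 = ((⅓)*15² + (47 + 20)) + 152 = ((⅓)*225 + 67) + 152 = (75 + 67) + 152 = 142 + 152 = 294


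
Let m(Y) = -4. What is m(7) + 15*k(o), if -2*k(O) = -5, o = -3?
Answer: 67/2 ≈ 33.500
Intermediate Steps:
k(O) = 5/2 (k(O) = -½*(-5) = 5/2)
m(7) + 15*k(o) = -4 + 15*(5/2) = -4 + 75/2 = 67/2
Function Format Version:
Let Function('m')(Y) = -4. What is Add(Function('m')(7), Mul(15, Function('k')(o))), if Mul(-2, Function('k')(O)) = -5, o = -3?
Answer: Rational(67, 2) ≈ 33.500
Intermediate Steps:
Function('k')(O) = Rational(5, 2) (Function('k')(O) = Mul(Rational(-1, 2), -5) = Rational(5, 2))
Add(Function('m')(7), Mul(15, Function('k')(o))) = Add(-4, Mul(15, Rational(5, 2))) = Add(-4, Rational(75, 2)) = Rational(67, 2)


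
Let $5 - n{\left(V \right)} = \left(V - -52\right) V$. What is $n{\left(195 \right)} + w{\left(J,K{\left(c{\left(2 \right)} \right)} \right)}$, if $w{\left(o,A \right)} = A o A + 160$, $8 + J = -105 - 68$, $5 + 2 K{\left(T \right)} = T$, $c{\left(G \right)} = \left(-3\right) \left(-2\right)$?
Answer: $- \frac{192181}{4} \approx -48045.0$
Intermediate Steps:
$c{\left(G \right)} = 6$
$K{\left(T \right)} = - \frac{5}{2} + \frac{T}{2}$
$J = -181$ ($J = -8 - 173 = -181$)
$w{\left(o,A \right)} = 160 + o A^{2}$ ($w{\left(o,A \right)} = o A^{2} + 160 = 160 + o A^{2}$)
$n{\left(V \right)} = 5 - V \left(52 + V\right)$ ($n{\left(V \right)} = 5 - \left(V - -52\right) V = 5 - \left(V + 52\right) V = 5 - \left(52 + V\right) V = 5 - V \left(52 + V\right)$)
$n{\left(195 \right)} + w{\left(J,K{\left(c{\left(2 \right)} \right)} \right)} = \left(5 - 195^{2} - 10140\right) + \left(160 - 181 \left(- \frac{5}{2} + \frac{1}{2} \cdot 6\right)^{2}\right) = \left(5 - 38025 - 10140\right) + \left(160 - 181 \left(- \frac{5}{2} + 3\right)^{2}\right) = \left(5 - 38025 - 10140\right) + \left(160 - \frac{181}{4}\right) = -48160 + \left(160 - \frac{181}{4}\right) = -48160 + \frac{459}{4} = - \frac{192181}{4}$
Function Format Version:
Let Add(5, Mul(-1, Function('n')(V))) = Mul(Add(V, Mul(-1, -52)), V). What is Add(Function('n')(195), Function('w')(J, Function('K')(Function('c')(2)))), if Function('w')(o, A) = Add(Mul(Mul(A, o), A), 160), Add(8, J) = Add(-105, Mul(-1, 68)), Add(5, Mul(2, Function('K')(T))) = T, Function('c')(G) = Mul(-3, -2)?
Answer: Rational(-192181, 4) ≈ -48045.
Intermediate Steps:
Function('c')(G) = 6
Function('K')(T) = Add(Rational(-5, 2), Mul(Rational(1, 2), T))
J = -181 (J = Add(-8, Add(-105, Mul(-1, 68))) = Add(-8, Add(-105, -68)) = Add(-8, -173) = -181)
Function('w')(o, A) = Add(160, Mul(o, Pow(A, 2))) (Function('w')(o, A) = Add(Mul(o, Pow(A, 2)), 160) = Add(160, Mul(o, Pow(A, 2))))
Function('n')(V) = Add(5, Mul(-1, V, Add(52, V))) (Function('n')(V) = Add(5, Mul(-1, Mul(Add(V, Mul(-1, -52)), V))) = Add(5, Mul(-1, Mul(Add(V, 52), V))) = Add(5, Mul(-1, Mul(Add(52, V), V))) = Add(5, Mul(-1, Mul(V, Add(52, V)))) = Add(5, Mul(-1, V, Add(52, V))))
Add(Function('n')(195), Function('w')(J, Function('K')(Function('c')(2)))) = Add(Add(5, Mul(-1, Pow(195, 2)), Mul(-52, 195)), Add(160, Mul(-181, Pow(Add(Rational(-5, 2), Mul(Rational(1, 2), 6)), 2)))) = Add(Add(5, Mul(-1, 38025), -10140), Add(160, Mul(-181, Pow(Add(Rational(-5, 2), 3), 2)))) = Add(Add(5, -38025, -10140), Add(160, Mul(-181, Pow(Rational(1, 2), 2)))) = Add(-48160, Add(160, Mul(-181, Rational(1, 4)))) = Add(-48160, Add(160, Rational(-181, 4))) = Add(-48160, Rational(459, 4)) = Rational(-192181, 4)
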